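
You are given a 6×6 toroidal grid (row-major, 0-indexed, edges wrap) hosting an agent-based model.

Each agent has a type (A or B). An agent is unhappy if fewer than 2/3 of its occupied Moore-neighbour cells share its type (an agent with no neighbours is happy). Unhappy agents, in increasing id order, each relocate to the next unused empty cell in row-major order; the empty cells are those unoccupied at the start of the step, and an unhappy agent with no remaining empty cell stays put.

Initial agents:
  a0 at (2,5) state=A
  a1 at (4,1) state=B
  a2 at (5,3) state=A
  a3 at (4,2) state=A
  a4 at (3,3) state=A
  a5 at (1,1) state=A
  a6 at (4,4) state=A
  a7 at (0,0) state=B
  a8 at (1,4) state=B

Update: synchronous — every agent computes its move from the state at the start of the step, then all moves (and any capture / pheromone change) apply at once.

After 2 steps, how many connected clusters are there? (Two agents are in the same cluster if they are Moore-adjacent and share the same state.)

4

t=1: a0@(0,1):A a1@(0,2):B a2@(5,3):A a3@(4,2):A a4@(3,3):A a5@(0,3):A a6@(4,4):A a7@(0,4):B a8@(0,5):B
t=2: a0@(0,0):A a1@(1,0):B a2@(1,1):A a3@(4,2):A a4@(3,3):A a5@(1,2):A a6@(4,4):A a7@(1,3):B a8@(0,5):B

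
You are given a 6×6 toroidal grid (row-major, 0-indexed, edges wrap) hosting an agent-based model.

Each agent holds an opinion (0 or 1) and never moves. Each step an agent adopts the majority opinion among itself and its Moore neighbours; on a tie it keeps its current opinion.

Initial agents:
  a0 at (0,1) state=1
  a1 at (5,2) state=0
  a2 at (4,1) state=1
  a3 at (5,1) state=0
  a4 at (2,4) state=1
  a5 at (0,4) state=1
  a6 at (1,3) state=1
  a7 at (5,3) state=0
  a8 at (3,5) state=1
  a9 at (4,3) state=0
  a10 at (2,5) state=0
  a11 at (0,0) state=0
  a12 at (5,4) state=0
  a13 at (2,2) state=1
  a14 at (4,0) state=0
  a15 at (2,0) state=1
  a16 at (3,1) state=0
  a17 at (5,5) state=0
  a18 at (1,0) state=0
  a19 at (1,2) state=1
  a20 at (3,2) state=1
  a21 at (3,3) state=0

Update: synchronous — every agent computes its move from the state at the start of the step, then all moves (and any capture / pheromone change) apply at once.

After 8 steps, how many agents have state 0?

t=1: a0@(0,1):0 a1@(5,2):0 a2@(4,1):0 a3@(5,1):0 a4@(2,4):1 a5@(0,4):0 a6@(1,3):1 a7@(5,3):0 a8@(3,5):1 a9@(4,3):0 a10@(2,5):1 a11@(0,0):0 a12@(5,4):0 a13@(2,2):1 a14@(4,0):0 a15@(2,0):0 a16@(3,1):1 a17@(5,5):0 a18@(1,0):0 a19@(1,2):1 a20@(3,2):1 a21@(3,3):1
t=2: a0@(0,1):0 a1@(5,2):0 a2@(4,1):0 a3@(5,1):0 a4@(2,4):1 a5@(0,4):0 a6@(1,3):1 a7@(5,3):0 a8@(3,5):1 a9@(4,3):0 a10@(2,5):1 a11@(0,0):0 a12@(5,4):0 a13@(2,2):1 a14@(4,0):0 a15@(2,0):1 a16@(3,1):1 a17@(5,5):0 a18@(1,0):0 a19@(1,2):1 a20@(3,2):1 a21@(3,3):1
t=3: (unchanged — steady state)

12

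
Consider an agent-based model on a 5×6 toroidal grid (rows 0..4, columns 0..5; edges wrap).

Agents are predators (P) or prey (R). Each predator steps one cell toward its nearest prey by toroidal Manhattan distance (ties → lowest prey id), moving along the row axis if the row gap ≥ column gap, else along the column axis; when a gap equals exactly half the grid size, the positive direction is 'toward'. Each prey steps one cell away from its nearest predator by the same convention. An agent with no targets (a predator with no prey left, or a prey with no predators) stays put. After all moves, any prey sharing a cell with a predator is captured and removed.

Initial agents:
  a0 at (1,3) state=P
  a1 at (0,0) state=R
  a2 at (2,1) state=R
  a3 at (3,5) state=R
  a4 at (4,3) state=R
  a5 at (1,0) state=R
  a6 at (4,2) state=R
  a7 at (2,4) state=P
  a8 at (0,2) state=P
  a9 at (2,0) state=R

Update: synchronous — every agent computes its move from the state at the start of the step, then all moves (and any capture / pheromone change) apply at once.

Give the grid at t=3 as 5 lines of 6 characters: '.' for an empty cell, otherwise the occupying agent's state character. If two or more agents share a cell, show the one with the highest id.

t=1: a0@(0,3):P a1@(0,5):R a2@(2,0):R a3@(4,5):R a4@(3,3):R a5@(1,5):R a6@(3,2):R a7@(3,4):P a8@(4,2):P a9@(2,1):R
t=2: a0@(0,4):P a1@(0,0):R a2@(2,1):R a3@(0,5):R a5@(1,0):R a6@(2,2):R a7@(3,3):P a8@(3,2):P a9@(1,1):R
t=3: a0@(0,5):P a1@(0,1):R a2@(1,1):R a3@(0,0):R a5@(1,1):R a6@(1,2):R a7@(2,3):P a8@(2,2):P a9@(0,1):R

RR...P
.RR...
..PP..
......
......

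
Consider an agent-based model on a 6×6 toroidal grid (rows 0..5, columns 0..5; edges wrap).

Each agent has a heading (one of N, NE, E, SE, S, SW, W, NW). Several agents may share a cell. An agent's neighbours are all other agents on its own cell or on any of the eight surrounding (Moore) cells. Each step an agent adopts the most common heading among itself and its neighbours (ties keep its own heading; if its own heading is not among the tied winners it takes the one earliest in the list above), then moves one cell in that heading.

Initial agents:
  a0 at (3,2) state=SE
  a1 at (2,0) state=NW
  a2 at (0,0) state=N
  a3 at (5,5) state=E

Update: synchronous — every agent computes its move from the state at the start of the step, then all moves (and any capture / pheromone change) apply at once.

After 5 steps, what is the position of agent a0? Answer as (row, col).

t=1: a0@(4,3):SE a1@(1,5):NW a2@(5,0):N a3@(5,0):E
t=2: a0@(5,4):SE a1@(0,4):NW a2@(4,0):N a3@(5,1):E
t=3: a0@(0,5):SE a1@(5,3):NW a2@(3,0):N a3@(5,2):E
t=4: a0@(1,0):SE a1@(4,2):NW a2@(2,0):N a3@(5,3):E
t=5: a0@(2,1):SE a1@(3,1):NW a2@(1,0):N a3@(5,4):E

(2, 1)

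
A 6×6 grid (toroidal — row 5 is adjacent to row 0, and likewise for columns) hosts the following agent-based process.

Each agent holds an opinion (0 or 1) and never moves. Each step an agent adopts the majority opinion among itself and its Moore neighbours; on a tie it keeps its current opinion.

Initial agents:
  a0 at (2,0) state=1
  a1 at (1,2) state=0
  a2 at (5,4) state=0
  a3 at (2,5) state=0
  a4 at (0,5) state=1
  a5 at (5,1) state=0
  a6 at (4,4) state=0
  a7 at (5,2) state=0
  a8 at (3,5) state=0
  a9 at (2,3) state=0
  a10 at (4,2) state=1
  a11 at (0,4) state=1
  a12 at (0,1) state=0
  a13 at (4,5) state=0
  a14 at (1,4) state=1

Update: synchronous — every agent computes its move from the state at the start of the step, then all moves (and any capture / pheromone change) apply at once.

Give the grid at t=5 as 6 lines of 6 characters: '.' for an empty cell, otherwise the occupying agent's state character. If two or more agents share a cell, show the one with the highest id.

.0..11
..0.1.
0..0.0
.....0
..0.00
.00.0.

t=1: a0@(2,0):0 a1@(1,2):0 a2@(5,4):0 a3@(2,5):0 a4@(0,5):1 a5@(5,1):0 a6@(4,4):0 a7@(5,2):0 a8@(3,5):0 a9@(2,3):0 a10@(4,2):0 a11@(0,4):1 a12@(0,1):0 a13@(4,5):0 a14@(1,4):1
t=2: (unchanged — steady state)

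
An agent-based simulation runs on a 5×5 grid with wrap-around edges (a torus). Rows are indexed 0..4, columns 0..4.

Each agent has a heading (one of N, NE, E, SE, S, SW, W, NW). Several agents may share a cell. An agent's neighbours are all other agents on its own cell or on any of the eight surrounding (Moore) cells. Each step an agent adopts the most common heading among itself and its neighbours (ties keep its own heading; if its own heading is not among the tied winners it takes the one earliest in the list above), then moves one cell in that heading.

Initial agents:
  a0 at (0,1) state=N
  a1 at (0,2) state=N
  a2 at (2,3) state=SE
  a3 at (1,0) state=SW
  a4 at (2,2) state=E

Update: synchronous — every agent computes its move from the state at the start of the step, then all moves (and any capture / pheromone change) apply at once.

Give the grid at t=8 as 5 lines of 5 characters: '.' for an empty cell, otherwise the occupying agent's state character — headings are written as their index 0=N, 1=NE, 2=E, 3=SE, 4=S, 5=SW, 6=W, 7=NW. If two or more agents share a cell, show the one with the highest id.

t=1: a0@(4,1):N a1@(4,2):N a2@(3,4):SE a3@(2,4):SW a4@(2,3):E
t=2: a0@(3,1):N a1@(3,2):N a2@(4,0):SE a3@(3,3):SW a4@(2,4):E
t=3: a0@(2,1):N a1@(2,2):N a2@(0,1):SE a3@(4,2):SW a4@(2,0):E
t=4: a0@(1,1):N a1@(1,2):N a2@(1,2):SE a3@(0,1):SW a4@(2,1):E
t=5: a0@(0,1):N a1@(0,2):N a2@(0,2):N a3@(4,1):N a4@(1,1):N
t=6: a0@(4,1):N a1@(4,2):N a2@(4,2):N a3@(3,1):N a4@(0,1):N
t=7: a0@(3,1):N a1@(3,2):N a2@(3,2):N a3@(2,1):N a4@(4,1):N
t=8: a0@(2,1):N a1@(2,2):N a2@(2,2):N a3@(1,1):N a4@(3,1):N

.....
.0...
.00..
.0...
.....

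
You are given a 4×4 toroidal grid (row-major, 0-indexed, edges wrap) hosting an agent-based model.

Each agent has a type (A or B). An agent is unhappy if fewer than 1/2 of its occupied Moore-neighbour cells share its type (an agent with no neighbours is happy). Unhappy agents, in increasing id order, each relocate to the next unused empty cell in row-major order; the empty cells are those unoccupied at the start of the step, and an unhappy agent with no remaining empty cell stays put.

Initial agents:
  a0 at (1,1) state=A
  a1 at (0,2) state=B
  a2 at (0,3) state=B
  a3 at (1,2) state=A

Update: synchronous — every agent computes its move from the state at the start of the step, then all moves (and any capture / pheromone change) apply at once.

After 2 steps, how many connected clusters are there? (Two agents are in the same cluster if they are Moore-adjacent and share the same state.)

t=1: a0@(1,1):A a1@(0,0):B a2@(0,3):B a3@(0,1):A
t=2: a0@(1,1):A a1@(0,2):B a2@(0,3):B a3@(0,1):A

2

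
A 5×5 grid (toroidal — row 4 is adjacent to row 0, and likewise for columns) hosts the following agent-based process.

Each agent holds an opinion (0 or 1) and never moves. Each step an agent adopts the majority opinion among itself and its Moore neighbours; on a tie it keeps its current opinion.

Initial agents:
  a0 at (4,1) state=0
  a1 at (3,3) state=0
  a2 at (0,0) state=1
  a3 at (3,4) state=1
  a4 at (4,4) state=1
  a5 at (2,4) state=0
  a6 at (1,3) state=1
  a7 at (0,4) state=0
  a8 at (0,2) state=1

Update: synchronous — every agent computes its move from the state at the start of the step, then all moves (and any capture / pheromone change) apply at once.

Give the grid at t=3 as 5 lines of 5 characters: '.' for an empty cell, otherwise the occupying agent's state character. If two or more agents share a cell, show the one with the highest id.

1.1.1
...1.
....0
...01
.1..1

t=1: a0@(4,1):1 a1@(3,3):0 a2@(0,0):1 a3@(3,4):1 a4@(4,4):1 a5@(2,4):0 a6@(1,3):1 a7@(0,4):1 a8@(0,2):1
t=2: (unchanged — steady state)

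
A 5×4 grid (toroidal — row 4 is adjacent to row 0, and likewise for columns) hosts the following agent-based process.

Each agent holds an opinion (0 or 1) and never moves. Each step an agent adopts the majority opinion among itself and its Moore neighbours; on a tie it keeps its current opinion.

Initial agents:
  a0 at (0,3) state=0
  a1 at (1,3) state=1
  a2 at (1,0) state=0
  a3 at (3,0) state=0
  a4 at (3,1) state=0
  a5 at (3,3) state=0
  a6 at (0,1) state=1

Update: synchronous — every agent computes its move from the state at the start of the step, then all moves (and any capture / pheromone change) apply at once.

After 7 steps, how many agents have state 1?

1

t=1: a0@(0,3):0 a1@(1,3):0 a2@(1,0):0 a3@(3,0):0 a4@(3,1):0 a5@(3,3):0 a6@(0,1):1
t=2: (unchanged — steady state)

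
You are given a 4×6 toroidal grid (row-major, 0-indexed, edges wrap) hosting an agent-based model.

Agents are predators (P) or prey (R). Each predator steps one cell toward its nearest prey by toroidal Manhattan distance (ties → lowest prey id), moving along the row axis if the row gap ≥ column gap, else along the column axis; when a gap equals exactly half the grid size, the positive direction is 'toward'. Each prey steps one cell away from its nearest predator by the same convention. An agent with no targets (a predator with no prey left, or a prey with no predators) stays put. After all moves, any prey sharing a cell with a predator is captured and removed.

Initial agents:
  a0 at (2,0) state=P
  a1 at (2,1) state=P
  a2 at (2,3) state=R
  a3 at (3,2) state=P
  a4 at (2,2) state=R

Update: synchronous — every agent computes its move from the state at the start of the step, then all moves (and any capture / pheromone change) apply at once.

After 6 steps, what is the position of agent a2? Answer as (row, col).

(2, 3)

t=1: a0@(2,1):P a1@(2,2):P a2@(2,4):R a3@(2,2):P a4@(2,3):R
t=2: a0@(2,2):P a1@(2,3):P a2@(2,5):R a3@(2,3):P a4@(2,4):R
t=3: a0@(2,3):P a1@(2,4):P a2@(2,0):R a3@(2,4):P a4@(2,5):R
t=4: a0@(2,4):P a1@(2,5):P a2@(2,1):R a3@(2,5):P a4@(2,0):R
t=5: a0@(2,5):P a1@(2,0):P a2@(2,2):R a3@(2,0):P a4@(2,1):R
t=6: a0@(2,0):P a1@(2,1):P a2@(2,3):R a3@(2,1):P a4@(2,2):R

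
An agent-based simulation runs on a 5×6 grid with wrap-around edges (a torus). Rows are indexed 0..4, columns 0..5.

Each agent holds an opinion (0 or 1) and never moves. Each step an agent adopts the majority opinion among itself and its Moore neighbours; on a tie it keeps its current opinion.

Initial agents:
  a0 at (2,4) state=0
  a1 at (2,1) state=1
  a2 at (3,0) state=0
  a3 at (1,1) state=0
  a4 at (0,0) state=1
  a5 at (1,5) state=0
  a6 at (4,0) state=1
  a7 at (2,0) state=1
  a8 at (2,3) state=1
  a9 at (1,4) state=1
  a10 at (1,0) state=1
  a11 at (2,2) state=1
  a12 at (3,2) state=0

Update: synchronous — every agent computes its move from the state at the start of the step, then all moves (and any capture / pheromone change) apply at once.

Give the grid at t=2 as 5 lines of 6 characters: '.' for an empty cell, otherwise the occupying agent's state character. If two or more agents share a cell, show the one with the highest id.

1.....
11..11
11111.
1.1...
1.....

t=1: a0@(2,4):0 a1@(2,1):1 a2@(3,0):1 a3@(1,1):1 a4@(0,0):1 a5@(1,5):1 a6@(4,0):1 a7@(2,0):1 a8@(2,3):1 a9@(1,4):1 a10@(1,0):1 a11@(2,2):1 a12@(3,2):1
t=2: a0@(2,4):1 a1@(2,1):1 a2@(3,0):1 a3@(1,1):1 a4@(0,0):1 a5@(1,5):1 a6@(4,0):1 a7@(2,0):1 a8@(2,3):1 a9@(1,4):1 a10@(1,0):1 a11@(2,2):1 a12@(3,2):1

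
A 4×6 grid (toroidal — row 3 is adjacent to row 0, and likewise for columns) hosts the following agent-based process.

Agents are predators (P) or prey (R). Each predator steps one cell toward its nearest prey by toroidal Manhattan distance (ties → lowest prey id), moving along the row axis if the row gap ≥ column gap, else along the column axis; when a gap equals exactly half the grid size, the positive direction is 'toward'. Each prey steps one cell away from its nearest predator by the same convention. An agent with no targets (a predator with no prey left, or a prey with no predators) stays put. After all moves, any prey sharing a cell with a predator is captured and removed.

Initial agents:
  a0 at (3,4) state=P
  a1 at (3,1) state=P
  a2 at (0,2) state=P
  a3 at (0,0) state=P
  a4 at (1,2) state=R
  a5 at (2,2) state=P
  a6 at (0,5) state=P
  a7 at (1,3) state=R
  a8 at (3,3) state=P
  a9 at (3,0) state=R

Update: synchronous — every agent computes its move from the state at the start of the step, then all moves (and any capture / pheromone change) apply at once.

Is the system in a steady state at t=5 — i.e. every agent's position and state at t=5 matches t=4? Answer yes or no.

yes

t=1: a0@(3,5):P a1@(3,0):P a2@(1,2):P a3@(3,0):P a4@(2,2):R a5@(1,2):P a6@(3,5):P a7@(2,3):R a8@(0,3):P
t=2: a0@(3,4):P a1@(3,1):P a2@(2,2):P a3@(3,1):P a4@(3,2):R a5@(2,2):P a6@(3,4):P a7@(3,3):R a8@(1,3):P
t=3: a0@(3,3):P a1@(3,2):P a2@(3,2):P a3@(3,2):P a5@(3,2):P a6@(3,3):P a8@(2,3):P
t=4: (unchanged — steady state)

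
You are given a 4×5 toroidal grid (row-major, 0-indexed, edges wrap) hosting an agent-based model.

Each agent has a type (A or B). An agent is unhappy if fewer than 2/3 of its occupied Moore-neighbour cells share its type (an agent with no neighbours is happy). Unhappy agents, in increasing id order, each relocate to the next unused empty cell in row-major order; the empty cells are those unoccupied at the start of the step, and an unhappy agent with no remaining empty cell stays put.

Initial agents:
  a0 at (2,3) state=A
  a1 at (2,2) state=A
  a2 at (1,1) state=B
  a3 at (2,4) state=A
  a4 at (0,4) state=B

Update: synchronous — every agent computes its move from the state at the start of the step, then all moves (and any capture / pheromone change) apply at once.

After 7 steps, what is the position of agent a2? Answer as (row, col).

t=1: a0@(2,3):A a1@(0,0):A a2@(0,1):B a3@(2,4):A a4@(0,4):B
t=2: a0@(2,3):A a1@(0,2):A a2@(0,3):B a3@(2,4):A a4@(1,0):B
t=3: a0@(2,3):A a1@(0,0):A a2@(0,1):B a3@(0,4):A a4@(1,1):B
t=4: a0@(2,3):A a1@(0,2):A a2@(0,3):B a3@(0,4):A a4@(1,0):B
t=5: a0@(2,3):A a1@(0,0):A a2@(0,1):B a3@(1,1):A a4@(1,2):B
t=6: a0@(0,2):A a1@(0,3):A a2@(0,4):B a3@(1,0):A a4@(1,3):B
t=7: a0@(0,0):A a1@(0,1):A a2@(1,1):B a3@(1,2):A a4@(1,4):B

(1, 1)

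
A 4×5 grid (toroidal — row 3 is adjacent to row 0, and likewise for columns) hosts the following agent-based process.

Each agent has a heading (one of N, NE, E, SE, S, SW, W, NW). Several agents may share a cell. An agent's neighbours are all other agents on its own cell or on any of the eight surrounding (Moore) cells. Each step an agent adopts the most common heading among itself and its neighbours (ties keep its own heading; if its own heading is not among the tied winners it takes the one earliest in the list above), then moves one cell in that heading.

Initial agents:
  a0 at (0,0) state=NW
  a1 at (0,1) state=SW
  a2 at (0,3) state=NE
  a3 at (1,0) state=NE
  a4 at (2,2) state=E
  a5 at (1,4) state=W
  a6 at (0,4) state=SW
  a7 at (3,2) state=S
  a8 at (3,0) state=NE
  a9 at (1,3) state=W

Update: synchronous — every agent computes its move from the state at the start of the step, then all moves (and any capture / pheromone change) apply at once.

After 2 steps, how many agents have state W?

t=1: a0@(3,1):NE a1@(3,2):NE a2@(0,2):W a3@(2,4):SW a4@(2,3):E a5@(1,3):W a6@(3,0):NE a7@(0,2):S a8@(0,4):SW a9@(1,2):W
t=2: a0@(2,2):NE a1@(2,3):NE a2@(0,1):W a3@(3,3):SW a4@(2,2):W a5@(1,2):W a6@(2,1):NE a7@(0,1):W a8@(1,3):SW a9@(1,1):W

5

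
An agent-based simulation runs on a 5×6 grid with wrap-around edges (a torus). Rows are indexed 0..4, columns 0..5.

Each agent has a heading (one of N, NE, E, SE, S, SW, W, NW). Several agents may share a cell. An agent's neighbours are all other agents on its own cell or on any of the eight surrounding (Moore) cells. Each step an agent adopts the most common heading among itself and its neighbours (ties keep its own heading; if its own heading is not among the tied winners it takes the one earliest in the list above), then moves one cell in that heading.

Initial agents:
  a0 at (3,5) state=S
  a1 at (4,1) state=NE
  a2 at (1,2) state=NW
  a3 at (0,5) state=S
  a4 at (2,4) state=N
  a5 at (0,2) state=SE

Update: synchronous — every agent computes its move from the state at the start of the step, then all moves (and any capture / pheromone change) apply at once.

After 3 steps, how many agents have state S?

t=1: a0@(4,5):S a1@(3,2):NE a2@(0,1):NW a3@(1,5):S a4@(1,4):N a5@(1,3):SE
t=2: a0@(0,5):S a1@(2,3):NE a2@(4,0):NW a3@(2,5):S a4@(0,4):N a5@(2,4):SE
t=3: a0@(1,5):S a1@(1,4):NE a2@(3,5):NW a3@(3,5):S a4@(4,4):N a5@(3,5):SE

2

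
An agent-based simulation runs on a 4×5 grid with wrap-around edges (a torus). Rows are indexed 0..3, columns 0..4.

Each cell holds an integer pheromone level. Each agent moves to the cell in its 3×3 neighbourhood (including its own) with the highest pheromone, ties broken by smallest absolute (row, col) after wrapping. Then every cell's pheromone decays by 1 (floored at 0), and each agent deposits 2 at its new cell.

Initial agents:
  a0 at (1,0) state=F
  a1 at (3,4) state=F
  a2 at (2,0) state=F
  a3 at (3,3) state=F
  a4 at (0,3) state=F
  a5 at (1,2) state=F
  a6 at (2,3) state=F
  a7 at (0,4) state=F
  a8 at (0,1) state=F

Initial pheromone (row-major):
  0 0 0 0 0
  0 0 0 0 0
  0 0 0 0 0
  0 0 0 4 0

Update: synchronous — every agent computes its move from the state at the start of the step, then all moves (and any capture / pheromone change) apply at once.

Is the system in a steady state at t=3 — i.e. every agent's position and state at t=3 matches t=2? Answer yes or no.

t=1: a0@(0,0) a1@(3,3) a2@(1,0) a3@(3,3) a4@(3,3) a5@(0,1) a6@(3,3) a7@(3,3) a8@(0,0) | pheromone: 4 2 0 0 0 / 2 0 0 0 0 / 0 0 0 0 0 / 0 0 0 13 0
t=2: a0@(0,0) a1@(3,3) a2@(0,0) a3@(3,3) a4@(3,3) a5@(0,0) a6@(3,3) a7@(3,3) a8@(0,0) | pheromone: 11 1 0 0 0 / 1 0 0 0 0 / 0 0 0 0 0 / 0 0 0 22 0
t=3: a0@(0,0) a1@(3,3) a2@(0,0) a3@(3,3) a4@(3,3) a5@(0,0) a6@(3,3) a7@(3,3) a8@(0,0) | pheromone: 18 0 0 0 0 / 0 0 0 0 0 / 0 0 0 0 0 / 0 0 0 31 0

yes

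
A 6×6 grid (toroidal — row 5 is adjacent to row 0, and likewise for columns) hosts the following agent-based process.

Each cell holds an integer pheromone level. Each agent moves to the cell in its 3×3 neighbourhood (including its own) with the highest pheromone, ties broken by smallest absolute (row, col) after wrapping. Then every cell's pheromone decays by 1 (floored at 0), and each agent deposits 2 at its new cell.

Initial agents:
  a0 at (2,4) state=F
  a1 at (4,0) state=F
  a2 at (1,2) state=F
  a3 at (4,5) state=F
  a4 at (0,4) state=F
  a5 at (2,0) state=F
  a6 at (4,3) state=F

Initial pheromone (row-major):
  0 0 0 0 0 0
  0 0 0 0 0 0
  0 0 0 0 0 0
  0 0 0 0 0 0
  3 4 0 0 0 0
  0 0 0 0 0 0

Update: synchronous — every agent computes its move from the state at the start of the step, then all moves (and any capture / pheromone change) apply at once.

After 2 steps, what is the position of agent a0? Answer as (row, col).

t=1: a0@(1,3) a1@(4,1) a2@(0,1) a3@(4,0) a4@(0,3) a5@(1,0) a6@(3,2) | pheromone: 0 2 0 2 0 0 / 2 0 0 2 0 0 / 0 0 0 0 0 0 / 0 0 2 0 0 0 / 4 5 0 0 0 0 / 0 0 0 0 0 0
t=2: a0@(0,3) a1@(4,1) a2@(0,1) a3@(4,1) a4@(0,3) a5@(0,1) a6@(4,1) | pheromone: 0 5 0 5 0 0 / 1 0 0 1 0 0 / 0 0 0 0 0 0 / 0 0 1 0 0 0 / 3 10 0 0 0 0 / 0 0 0 0 0 0

(0, 3)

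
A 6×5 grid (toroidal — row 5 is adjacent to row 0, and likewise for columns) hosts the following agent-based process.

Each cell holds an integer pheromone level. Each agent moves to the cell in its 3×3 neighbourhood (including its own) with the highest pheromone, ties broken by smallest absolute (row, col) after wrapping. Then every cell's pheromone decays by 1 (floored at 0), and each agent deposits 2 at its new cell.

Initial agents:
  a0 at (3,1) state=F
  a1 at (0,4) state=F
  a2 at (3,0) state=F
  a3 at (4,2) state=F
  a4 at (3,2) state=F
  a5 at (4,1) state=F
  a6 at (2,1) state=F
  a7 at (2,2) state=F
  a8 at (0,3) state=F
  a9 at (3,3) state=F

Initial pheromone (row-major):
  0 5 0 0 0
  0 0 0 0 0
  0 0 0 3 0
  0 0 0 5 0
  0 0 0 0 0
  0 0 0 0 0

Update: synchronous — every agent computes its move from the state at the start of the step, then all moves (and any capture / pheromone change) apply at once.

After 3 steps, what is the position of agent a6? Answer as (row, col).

(0, 1)

t=1: a0@(2,0) a1@(0,0) a2@(2,0) a3@(3,3) a4@(3,3) a5@(3,0) a6@(1,0) a7@(3,3) a8@(0,2) a9@(3,3) | pheromone: 2 4 2 0 0 / 2 0 0 0 0 / 4 0 0 2 0 / 2 0 0 12 0 / 0 0 0 0 0 / 0 0 0 0 0
t=2: a0@(2,0) a1@(0,1) a2@(2,0) a3@(3,3) a4@(3,3) a5@(2,0) a6@(0,1) a7@(3,3) a8@(0,1) a9@(3,3) | pheromone: 1 9 1 0 0 / 1 0 0 0 0 / 9 0 0 1 0 / 1 0 0 19 0 / 0 0 0 0 0 / 0 0 0 0 0
t=3: a0@(2,0) a1@(0,1) a2@(2,0) a3@(3,3) a4@(3,3) a5@(2,0) a6@(0,1) a7@(3,3) a8@(0,1) a9@(3,3) | pheromone: 0 14 0 0 0 / 0 0 0 0 0 / 14 0 0 0 0 / 0 0 0 26 0 / 0 0 0 0 0 / 0 0 0 0 0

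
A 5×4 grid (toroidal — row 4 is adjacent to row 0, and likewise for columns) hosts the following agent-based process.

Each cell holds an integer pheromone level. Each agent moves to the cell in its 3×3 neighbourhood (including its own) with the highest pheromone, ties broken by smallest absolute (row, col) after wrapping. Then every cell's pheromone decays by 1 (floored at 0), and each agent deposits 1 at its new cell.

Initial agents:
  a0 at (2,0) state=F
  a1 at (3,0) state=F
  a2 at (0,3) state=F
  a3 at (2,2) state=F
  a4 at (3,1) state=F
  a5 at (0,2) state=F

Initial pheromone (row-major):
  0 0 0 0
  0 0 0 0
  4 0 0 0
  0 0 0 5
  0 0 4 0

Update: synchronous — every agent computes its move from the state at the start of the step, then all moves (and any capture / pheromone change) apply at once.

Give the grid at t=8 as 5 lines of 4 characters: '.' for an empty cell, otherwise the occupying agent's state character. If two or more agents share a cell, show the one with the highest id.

....
....
....
...F
....

t=1: a0@(3,3) a1@(3,3) a2@(4,2) a3@(3,3) a4@(2,0) a5@(4,2) | pheromone: 0 0 0 0 / 0 0 0 0 / 4 0 0 0 / 0 0 0 7 / 0 0 5 0
t=2: a0@(3,3) a1@(3,3) a2@(3,3) a3@(3,3) a4@(3,3) a5@(3,3) | pheromone: 0 0 0 0 / 0 0 0 0 / 3 0 0 0 / 0 0 0 12 / 0 0 4 0
t=3: a0@(3,3) a1@(3,3) a2@(3,3) a3@(3,3) a4@(3,3) a5@(3,3) | pheromone: 0 0 0 0 / 0 0 0 0 / 2 0 0 0 / 0 0 0 17 / 0 0 3 0
t=4: a0@(3,3) a1@(3,3) a2@(3,3) a3@(3,3) a4@(3,3) a5@(3,3) | pheromone: 0 0 0 0 / 0 0 0 0 / 1 0 0 0 / 0 0 0 22 / 0 0 2 0
t=5: a0@(3,3) a1@(3,3) a2@(3,3) a3@(3,3) a4@(3,3) a5@(3,3) | pheromone: 0 0 0 0 / 0 0 0 0 / 0 0 0 0 / 0 0 0 27 / 0 0 1 0
t=6: a0@(3,3) a1@(3,3) a2@(3,3) a3@(3,3) a4@(3,3) a5@(3,3) | pheromone: 0 0 0 0 / 0 0 0 0 / 0 0 0 0 / 0 0 0 32 / 0 0 0 0
t=7: a0@(3,3) a1@(3,3) a2@(3,3) a3@(3,3) a4@(3,3) a5@(3,3) | pheromone: 0 0 0 0 / 0 0 0 0 / 0 0 0 0 / 0 0 0 37 / 0 0 0 0
t=8: a0@(3,3) a1@(3,3) a2@(3,3) a3@(3,3) a4@(3,3) a5@(3,3) | pheromone: 0 0 0 0 / 0 0 0 0 / 0 0 0 0 / 0 0 0 42 / 0 0 0 0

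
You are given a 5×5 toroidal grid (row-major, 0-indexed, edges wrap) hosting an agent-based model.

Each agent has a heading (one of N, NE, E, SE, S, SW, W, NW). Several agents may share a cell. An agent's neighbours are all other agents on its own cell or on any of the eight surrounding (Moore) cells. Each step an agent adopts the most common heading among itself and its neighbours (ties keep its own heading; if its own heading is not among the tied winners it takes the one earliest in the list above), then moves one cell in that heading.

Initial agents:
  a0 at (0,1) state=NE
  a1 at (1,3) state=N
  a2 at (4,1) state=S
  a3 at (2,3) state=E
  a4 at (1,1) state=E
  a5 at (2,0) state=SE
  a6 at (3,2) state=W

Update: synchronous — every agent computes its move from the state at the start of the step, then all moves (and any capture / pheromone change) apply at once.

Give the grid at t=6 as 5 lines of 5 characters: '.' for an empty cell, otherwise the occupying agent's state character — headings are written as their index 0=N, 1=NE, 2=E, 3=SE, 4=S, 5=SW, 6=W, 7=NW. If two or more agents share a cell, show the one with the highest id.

t=1: a0@(4,2):NE a1@(0,3):N a2@(0,1):S a3@(2,4):E a4@(1,2):E a5@(3,1):SE a6@(3,1):W
t=2: a0@(3,3):NE a1@(4,3):N a2@(1,1):S a3@(2,0):E a4@(1,3):E a5@(4,2):SE a6@(3,0):W
t=3: a0@(2,4):NE a1@(3,3):N a2@(2,1):S a3@(2,1):E a4@(1,4):E a5@(0,3):SE a6@(3,4):W
t=4: a0@(1,0):NE a1@(2,3):N a2@(3,1):S a3@(2,2):E a4@(1,0):E a5@(1,4):SE a6@(3,3):W
t=5: a0@(0,1):NE a1@(1,3):N a2@(4,1):S a3@(2,3):E a4@(1,1):E a5@(2,0):SE a6@(3,2):W
t=6: a0@(4,2):NE a1@(0,3):N a2@(0,1):S a3@(2,4):E a4@(1,2):E a5@(3,1):SE a6@(3,1):W

.4.0.
..2..
....2
.6...
..1..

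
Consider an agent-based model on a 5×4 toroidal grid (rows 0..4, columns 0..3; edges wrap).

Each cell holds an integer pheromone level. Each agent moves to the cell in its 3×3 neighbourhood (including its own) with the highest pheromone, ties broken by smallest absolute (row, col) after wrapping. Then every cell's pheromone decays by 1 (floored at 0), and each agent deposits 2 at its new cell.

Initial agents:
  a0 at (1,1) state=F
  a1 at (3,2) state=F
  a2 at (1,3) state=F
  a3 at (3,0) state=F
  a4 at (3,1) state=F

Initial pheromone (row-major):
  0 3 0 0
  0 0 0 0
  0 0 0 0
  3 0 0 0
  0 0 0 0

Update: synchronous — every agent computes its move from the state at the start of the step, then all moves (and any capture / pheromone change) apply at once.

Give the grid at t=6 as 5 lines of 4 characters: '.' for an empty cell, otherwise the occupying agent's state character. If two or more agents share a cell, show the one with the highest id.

t=1: a0@(0,1) a1@(2,1) a2@(0,0) a3@(3,0) a4@(3,0) | pheromone: 2 4 0 0 / 0 0 0 0 / 0 2 0 0 / 6 0 0 0 / 0 0 0 0
t=2: a0@(0,1) a1@(3,0) a2@(0,1) a3@(3,0) a4@(3,0) | pheromone: 1 7 0 0 / 0 0 0 0 / 0 1 0 0 / 11 0 0 0 / 0 0 0 0
t=3: a0@(0,1) a1@(3,0) a2@(0,1) a3@(3,0) a4@(3,0) | pheromone: 0 10 0 0 / 0 0 0 0 / 0 0 0 0 / 16 0 0 0 / 0 0 0 0
t=4: a0@(0,1) a1@(3,0) a2@(0,1) a3@(3,0) a4@(3,0) | pheromone: 0 13 0 0 / 0 0 0 0 / 0 0 0 0 / 21 0 0 0 / 0 0 0 0
t=5: a0@(0,1) a1@(3,0) a2@(0,1) a3@(3,0) a4@(3,0) | pheromone: 0 16 0 0 / 0 0 0 0 / 0 0 0 0 / 26 0 0 0 / 0 0 0 0
t=6: a0@(0,1) a1@(3,0) a2@(0,1) a3@(3,0) a4@(3,0) | pheromone: 0 19 0 0 / 0 0 0 0 / 0 0 0 0 / 31 0 0 0 / 0 0 0 0

.F..
....
....
F...
....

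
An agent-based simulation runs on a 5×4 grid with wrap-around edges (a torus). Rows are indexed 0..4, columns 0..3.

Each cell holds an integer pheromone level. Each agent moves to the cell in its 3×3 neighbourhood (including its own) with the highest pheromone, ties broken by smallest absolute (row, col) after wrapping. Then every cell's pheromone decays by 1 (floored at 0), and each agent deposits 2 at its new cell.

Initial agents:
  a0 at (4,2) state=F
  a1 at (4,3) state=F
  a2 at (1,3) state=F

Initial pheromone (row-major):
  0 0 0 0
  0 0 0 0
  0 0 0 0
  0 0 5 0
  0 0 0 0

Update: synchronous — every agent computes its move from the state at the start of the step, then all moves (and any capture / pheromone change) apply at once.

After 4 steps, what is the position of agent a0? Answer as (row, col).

t=1: a0@(3,2) a1@(3,2) a2@(0,0) | pheromone: 2 0 0 0 / 0 0 0 0 / 0 0 0 0 / 0 0 8 0 / 0 0 0 0
t=2: a0@(3,2) a1@(3,2) a2@(0,0) | pheromone: 3 0 0 0 / 0 0 0 0 / 0 0 0 0 / 0 0 11 0 / 0 0 0 0
t=3: a0@(3,2) a1@(3,2) a2@(0,0) | pheromone: 4 0 0 0 / 0 0 0 0 / 0 0 0 0 / 0 0 14 0 / 0 0 0 0
t=4: a0@(3,2) a1@(3,2) a2@(0,0) | pheromone: 5 0 0 0 / 0 0 0 0 / 0 0 0 0 / 0 0 17 0 / 0 0 0 0

(3, 2)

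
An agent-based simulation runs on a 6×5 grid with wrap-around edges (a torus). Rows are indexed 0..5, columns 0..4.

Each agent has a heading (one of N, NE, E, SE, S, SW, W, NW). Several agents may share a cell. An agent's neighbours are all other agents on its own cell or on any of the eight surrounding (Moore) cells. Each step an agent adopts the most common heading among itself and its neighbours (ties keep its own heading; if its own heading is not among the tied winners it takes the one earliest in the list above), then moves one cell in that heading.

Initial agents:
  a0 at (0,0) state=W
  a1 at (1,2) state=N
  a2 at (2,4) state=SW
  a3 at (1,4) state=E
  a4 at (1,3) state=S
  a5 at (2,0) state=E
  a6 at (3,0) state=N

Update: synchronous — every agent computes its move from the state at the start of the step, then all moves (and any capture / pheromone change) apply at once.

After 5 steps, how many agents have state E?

t=1: a0@(0,4):W a1@(0,2):N a2@(2,0):E a3@(1,0):E a4@(2,3):S a5@(2,1):E a6@(2,0):N
t=2: a0@(0,3):W a1@(5,2):N a2@(2,1):E a3@(1,1):E a4@(3,3):S a5@(2,2):E a6@(2,1):E
t=3: a0@(0,2):W a1@(4,2):N a2@(2,2):E a3@(1,2):E a4@(4,3):S a5@(2,3):E a6@(2,2):E
t=4: a0@(0,1):W a1@(3,2):N a2@(2,3):E a3@(1,3):E a4@(5,3):S a5@(2,4):E a6@(2,3):E
t=5: a0@(0,0):W a1@(3,3):E a2@(2,4):E a3@(1,4):E a4@(0,3):S a5@(2,0):E a6@(2,4):E

5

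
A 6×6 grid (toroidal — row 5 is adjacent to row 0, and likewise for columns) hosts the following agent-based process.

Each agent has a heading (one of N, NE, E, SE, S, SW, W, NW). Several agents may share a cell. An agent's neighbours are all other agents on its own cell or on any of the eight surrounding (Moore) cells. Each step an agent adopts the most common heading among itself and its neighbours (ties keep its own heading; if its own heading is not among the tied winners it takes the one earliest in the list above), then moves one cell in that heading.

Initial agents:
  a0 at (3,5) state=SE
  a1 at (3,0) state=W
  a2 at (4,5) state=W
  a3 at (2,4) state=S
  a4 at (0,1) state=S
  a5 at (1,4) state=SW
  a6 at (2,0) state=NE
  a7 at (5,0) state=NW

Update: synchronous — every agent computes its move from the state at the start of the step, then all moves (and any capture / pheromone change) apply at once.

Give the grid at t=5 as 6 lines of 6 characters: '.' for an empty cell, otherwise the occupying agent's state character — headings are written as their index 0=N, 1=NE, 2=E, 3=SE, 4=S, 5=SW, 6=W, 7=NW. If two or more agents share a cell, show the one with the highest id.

t=1: a0@(3,4):W a1@(3,5):W a2@(4,4):W a3@(3,4):S a4@(1,1):S a5@(2,3):SW a6@(1,1):NE a7@(4,5):NW
t=2: a0@(3,3):W a1@(3,4):W a2@(4,3):W a3@(3,3):W a4@(2,1):S a5@(3,2):SW a6@(0,2):NE a7@(4,4):W
t=3: a0@(3,2):W a1@(3,3):W a2@(4,2):W a3@(3,2):W a4@(3,1):S a5@(3,1):W a6@(5,3):NE a7@(4,3):W
t=4: a0@(3,1):W a1@(3,2):W a2@(4,1):W a3@(3,1):W a4@(3,0):W a5@(3,0):W a6@(5,2):W a7@(4,2):W
t=5: a0@(3,0):W a1@(3,1):W a2@(4,0):W a3@(3,0):W a4@(3,5):W a5@(3,5):W a6@(5,1):W a7@(4,1):W

......
......
......
66...6
66....
.6....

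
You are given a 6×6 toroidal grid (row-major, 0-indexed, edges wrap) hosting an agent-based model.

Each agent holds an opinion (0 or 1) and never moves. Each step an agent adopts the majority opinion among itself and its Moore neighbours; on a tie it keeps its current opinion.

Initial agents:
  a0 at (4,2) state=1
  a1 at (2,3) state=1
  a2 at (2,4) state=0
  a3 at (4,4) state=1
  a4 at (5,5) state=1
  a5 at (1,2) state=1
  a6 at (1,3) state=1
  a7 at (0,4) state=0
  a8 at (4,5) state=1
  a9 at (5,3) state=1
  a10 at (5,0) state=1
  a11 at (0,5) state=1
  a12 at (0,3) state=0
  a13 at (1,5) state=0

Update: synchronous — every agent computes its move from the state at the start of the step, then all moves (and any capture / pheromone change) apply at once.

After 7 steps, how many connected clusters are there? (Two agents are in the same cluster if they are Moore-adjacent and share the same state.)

2

t=1: a0@(4,2):1 a1@(2,3):1 a2@(2,4):0 a3@(4,4):1 a4@(5,5):1 a5@(1,2):1 a6@(1,3):1 a7@(0,4):1 a8@(4,5):1 a9@(5,3):1 a10@(5,0):1 a11@(0,5):1 a12@(0,3):1 a13@(1,5):0
t=2: (unchanged — steady state)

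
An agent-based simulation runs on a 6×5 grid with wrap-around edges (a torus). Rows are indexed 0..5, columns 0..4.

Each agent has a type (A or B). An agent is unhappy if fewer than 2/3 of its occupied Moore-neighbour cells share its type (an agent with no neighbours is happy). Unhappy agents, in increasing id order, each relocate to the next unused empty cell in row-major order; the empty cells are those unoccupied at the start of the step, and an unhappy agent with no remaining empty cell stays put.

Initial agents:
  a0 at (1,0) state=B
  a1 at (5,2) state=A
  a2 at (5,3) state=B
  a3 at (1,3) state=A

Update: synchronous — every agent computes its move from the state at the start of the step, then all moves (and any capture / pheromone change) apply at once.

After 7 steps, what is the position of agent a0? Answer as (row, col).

t=1: a0@(1,0):B a1@(0,0):A a2@(0,1):B a3@(1,3):A
t=2: a0@(0,2):B a1@(0,3):A a2@(0,4):B a3@(1,3):A
t=3: a0@(0,0):B a1@(0,1):A a2@(1,0):B a3@(1,1):A
t=4: a0@(0,2):B a1@(0,3):A a2@(0,4):B a3@(1,2):A
t=5: a0@(0,0):B a1@(0,1):A a2@(1,0):B a3@(1,1):A
t=6: a0@(0,2):B a1@(0,3):A a2@(0,4):B a3@(1,2):A
t=7: a0@(0,0):B a1@(0,1):A a2@(1,0):B a3@(1,1):A

(0, 0)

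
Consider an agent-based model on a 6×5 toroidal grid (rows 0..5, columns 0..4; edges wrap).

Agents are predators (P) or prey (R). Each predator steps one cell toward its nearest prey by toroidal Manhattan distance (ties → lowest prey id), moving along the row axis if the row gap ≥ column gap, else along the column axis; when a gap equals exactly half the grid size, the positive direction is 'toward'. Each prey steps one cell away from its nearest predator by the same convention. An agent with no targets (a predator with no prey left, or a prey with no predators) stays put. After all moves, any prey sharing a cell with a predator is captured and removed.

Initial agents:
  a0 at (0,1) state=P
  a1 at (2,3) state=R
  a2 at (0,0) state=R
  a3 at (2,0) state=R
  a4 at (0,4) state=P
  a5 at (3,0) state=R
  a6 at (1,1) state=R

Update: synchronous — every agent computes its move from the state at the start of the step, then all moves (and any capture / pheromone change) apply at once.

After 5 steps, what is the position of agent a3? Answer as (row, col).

t=1: a0@(0,0):P a1@(3,3):R a2@(0,4):R a3@(3,0):R a4@(0,0):P a5@(2,0):R a6@(2,1):R
t=2: a0@(0,4):P a1@(2,3):R a2@(0,3):R a3@(2,0):R a4@(0,4):P a5@(3,0):R a6@(3,1):R
t=3: a0@(0,3):P a1@(3,3):R a2@(0,2):R a3@(3,0):R a4@(0,3):P a5@(2,0):R a6@(2,1):R
t=4: a0@(0,2):P a1@(2,3):R a2@(0,1):R a3@(2,0):R a4@(0,2):P a5@(3,0):R a6@(3,1):R
t=5: a0@(0,1):P a1@(3,3):R a2@(0,0):R a3@(3,0):R a4@(0,1):P a5@(2,0):R a6@(2,1):R

(3, 0)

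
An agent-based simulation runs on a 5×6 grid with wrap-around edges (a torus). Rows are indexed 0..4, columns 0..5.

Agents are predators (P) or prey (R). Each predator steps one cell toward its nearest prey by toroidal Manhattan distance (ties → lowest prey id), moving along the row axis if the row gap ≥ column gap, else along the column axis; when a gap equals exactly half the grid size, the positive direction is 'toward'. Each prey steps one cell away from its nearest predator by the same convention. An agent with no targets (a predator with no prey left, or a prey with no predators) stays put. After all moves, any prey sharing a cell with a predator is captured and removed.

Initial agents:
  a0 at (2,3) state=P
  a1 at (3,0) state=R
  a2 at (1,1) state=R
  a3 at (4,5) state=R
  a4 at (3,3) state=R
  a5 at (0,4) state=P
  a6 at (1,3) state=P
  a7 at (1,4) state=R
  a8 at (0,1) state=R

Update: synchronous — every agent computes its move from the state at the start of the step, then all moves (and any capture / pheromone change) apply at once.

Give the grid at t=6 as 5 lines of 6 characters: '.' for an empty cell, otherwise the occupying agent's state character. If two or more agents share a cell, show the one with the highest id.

t=1: a0@(3,3):P a1@(3,5):R a2@(1,0):R a3@(3,5):R a4@(4,3):R a5@(1,4):P a6@(1,4):P a7@(2,4):R a8@(0,0):R
t=2: a0@(4,3):P a1@(3,0):R a2@(1,1):R a3@(3,0):R a4@(0,3):R a5@(2,4):P a6@(2,4):P a7@(3,4):R a8@(0,1):R
t=3: a0@(0,3):P a1@(3,1):R a2@(2,1):R a3@(3,1):R a4@(1,3):R a5@(3,4):P a6@(3,4):P a7@(4,4):R a8@(0,0):R
t=4: a0@(1,3):P a1@(3,0):R a2@(3,1):R a3@(3,0):R a4@(2,3):R a5@(4,4):P a6@(4,4):P a7@(0,4):R a8@(0,5):R
t=5: a0@(2,3):P a1@(3,1):R a2@(4,1):R a3@(3,1):R a4@(3,3):R a5@(0,4):P a6@(0,4):P a7@(1,4):R a8@(1,5):R
t=6: a0@(3,3):P a1@(3,0):R a2@(0,1):R a3@(3,0):R a4@(4,3):R a5@(1,4):P a6@(1,4):P a7@(2,4):R a8@(2,5):R

.R....
....P.
....RR
R..P..
...R..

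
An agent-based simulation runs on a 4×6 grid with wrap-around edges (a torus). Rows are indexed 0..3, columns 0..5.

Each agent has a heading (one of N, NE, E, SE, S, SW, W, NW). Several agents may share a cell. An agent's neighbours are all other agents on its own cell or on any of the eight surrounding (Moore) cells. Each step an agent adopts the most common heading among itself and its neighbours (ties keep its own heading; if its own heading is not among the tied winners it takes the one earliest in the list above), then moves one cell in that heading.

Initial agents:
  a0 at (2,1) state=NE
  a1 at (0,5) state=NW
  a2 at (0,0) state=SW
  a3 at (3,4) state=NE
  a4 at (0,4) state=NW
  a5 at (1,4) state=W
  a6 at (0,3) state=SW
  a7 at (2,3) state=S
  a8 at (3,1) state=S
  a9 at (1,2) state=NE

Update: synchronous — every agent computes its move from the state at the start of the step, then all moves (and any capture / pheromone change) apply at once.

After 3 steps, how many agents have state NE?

5

t=1: a0@(1,2):NE a1@(3,4):NW a2@(1,5):SW a3@(2,3):NW a4@(3,3):NW a5@(0,3):NW a6@(3,4):NE a7@(1,4):NE a8@(0,1):S a9@(0,3):NE
t=2: a0@(0,3):NE a1@(2,3):NW a2@(2,4):SW a3@(1,2):NW a4@(2,2):NW a5@(3,4):NE a6@(2,3):NW a7@(0,5):NE a8@(1,1):S a9@(3,4):NE
t=3: a0@(3,4):NE a1@(1,2):NW a2@(1,5):NE a3@(0,1):NW a4@(1,1):NW a5@(2,5):NE a6@(1,2):NW a7@(3,0):NE a8@(0,0):NW a9@(2,5):NE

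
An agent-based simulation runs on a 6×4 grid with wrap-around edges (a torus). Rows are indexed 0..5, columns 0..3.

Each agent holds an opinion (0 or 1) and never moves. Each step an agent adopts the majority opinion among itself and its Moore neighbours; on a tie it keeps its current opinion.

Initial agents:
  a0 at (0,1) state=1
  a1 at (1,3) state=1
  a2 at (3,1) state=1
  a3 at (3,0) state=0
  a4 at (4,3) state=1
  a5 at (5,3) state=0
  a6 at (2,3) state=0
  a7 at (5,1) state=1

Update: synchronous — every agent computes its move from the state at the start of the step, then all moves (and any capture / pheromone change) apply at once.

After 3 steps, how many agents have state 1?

4

t=1: a0@(0,1):1 a1@(1,3):1 a2@(3,1):1 a3@(3,0):0 a4@(4,3):0 a5@(5,3):0 a6@(2,3):0 a7@(5,1):1
t=2: (unchanged — steady state)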